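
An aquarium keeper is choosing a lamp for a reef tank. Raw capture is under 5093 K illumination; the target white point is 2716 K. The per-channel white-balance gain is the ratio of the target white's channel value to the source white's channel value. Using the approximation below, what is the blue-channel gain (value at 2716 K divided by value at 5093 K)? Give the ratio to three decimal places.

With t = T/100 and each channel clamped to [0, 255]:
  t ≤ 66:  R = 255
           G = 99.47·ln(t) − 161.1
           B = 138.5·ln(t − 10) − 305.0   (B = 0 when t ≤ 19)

At 5093 K (t = 50.93):
  B = 138.5·ln(50.93 − 10) − 305.0 = 138.5·ln 40.93 − 305.0 = 138.5·3.7119 − 305.0 = 209.093.
At 2716 K (t = 27.16):
  B = 138.5·ln(27.16 − 10) − 305.0 = 138.5·ln 17.16 − 305.0 = 138.5·2.8426 − 305.0 = 88.697.
Gain = 88.697 / 209.093 = 0.4242 → 0.424.

0.424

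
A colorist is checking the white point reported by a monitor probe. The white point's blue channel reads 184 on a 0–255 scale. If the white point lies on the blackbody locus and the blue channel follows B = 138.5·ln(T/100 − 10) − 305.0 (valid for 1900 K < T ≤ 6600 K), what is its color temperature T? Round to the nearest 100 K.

4400 K

ln(t − 10) = (184 + 305.0) / 138.5 = 3.5307.
t − 10 = e^3.5307 = 34.147, so t = 44.147.
T = 100·t = 4415 K → 4400 K to the nearest 100 K.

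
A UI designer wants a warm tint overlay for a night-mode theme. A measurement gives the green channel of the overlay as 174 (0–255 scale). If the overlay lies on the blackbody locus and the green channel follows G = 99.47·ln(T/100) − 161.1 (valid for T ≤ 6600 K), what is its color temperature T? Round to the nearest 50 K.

2900 K

ln t = (174 + 161.1) / 99.47 = 3.3689.
t = e^3.3689 = 29.045.
T = 100·t = 2905 K → 2900 K to the nearest 50 K.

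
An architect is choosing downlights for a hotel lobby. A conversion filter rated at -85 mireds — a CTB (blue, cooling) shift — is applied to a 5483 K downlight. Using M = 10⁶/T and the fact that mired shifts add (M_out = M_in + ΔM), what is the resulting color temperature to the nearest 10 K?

10270 K

M_in = 10⁶/5483 = 182.38 mireds.
M_out = 182.38 + (-85) = 97.38 mireds.
T_out = 10⁶/97.38 = 10268.8 K → 10270 K.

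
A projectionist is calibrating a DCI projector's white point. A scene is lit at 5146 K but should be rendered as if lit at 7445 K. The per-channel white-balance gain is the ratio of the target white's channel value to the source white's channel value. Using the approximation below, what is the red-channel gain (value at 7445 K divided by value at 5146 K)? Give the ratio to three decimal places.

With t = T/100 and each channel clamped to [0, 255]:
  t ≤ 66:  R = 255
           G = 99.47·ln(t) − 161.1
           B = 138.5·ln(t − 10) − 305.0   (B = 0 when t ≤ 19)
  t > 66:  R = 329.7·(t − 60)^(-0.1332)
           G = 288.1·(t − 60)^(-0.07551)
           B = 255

0.906

At 5146 K (t = 51.46):
  R = 255 by definition for t ≤ 66.
At 7445 K (t = 74.45):
  R = 329.7·(74.45 − 60)^(-0.1332) = 329.7·14.45^(-0.1332) = 329.7·0.70066 = 231.007.
Gain = 231.007 / 255.000 = 0.9059 → 0.906.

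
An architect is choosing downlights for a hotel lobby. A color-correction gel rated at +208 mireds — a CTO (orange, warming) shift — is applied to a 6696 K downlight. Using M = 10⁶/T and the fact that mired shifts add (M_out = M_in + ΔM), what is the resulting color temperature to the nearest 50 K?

M_in = 10⁶/6696 = 149.34 mireds.
M_out = 149.34 + (+208) = 357.34 mireds.
T_out = 10⁶/357.34 = 2798.4 K → 2800 K.

2800 K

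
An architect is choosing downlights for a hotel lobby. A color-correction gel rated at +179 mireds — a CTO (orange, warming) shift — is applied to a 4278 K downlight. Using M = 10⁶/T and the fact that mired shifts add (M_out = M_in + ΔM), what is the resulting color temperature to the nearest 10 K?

2420 K

M_in = 10⁶/4278 = 233.75 mireds.
M_out = 233.75 + (+179) = 412.75 mireds.
T_out = 10⁶/412.75 = 2422.8 K → 2420 K.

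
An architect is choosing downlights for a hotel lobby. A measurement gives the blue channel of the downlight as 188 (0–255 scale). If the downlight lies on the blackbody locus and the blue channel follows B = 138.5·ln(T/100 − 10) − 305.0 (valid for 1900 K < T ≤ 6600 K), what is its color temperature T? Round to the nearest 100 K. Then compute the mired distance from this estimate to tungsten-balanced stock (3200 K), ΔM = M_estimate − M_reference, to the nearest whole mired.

ln(t − 10) = (188 + 305.0) / 138.5 = 3.5596.
t − 10 = e^3.5596 = 35.148, so t = 45.148.
T = 100·t = 4515 K → 4500 K to the nearest 100 K.
M_estimate = 10⁶/4500 = 222.22; M_reference = 10⁶/3200 = 312.50.
ΔM = 222.22 − 312.50 = -90.28 → -90 mireds.

-90 mireds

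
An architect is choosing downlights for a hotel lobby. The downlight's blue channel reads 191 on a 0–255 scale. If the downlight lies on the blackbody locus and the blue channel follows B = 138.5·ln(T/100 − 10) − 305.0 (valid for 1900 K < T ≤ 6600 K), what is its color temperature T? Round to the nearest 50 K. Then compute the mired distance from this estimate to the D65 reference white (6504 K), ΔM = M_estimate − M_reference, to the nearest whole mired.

ln(t − 10) = (191 + 305.0) / 138.5 = 3.5812.
t − 10 = e^3.5812 = 35.918, so t = 45.918.
T = 100·t = 4592 K → 4600 K to the nearest 50 K.
M_estimate = 10⁶/4600 = 217.39; M_reference = 10⁶/6504 = 153.75.
ΔM = 217.39 − 153.75 = 63.64 → +64 mireds.

+64 mireds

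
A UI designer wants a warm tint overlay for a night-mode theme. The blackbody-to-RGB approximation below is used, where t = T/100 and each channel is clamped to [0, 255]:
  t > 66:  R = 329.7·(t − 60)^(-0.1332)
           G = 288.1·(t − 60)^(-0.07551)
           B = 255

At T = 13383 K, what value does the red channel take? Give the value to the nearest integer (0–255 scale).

t = 13383/100 = 133.83; the t > 66 branch applies.
R = 329.7·(133.83 − 60)^(-0.1332) = 329.7·73.83^(-0.1332) = 329.7·0.56383 = 185.896.
Rounded: 186.

186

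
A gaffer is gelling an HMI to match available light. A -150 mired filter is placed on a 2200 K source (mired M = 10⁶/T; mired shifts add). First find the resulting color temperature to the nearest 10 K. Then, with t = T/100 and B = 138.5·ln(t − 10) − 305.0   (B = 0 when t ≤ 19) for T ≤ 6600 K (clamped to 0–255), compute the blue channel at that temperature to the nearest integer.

M_in = 10⁶/2200 = 454.55; M_out = 454.55 + (-150) = 304.55.
T_out = 10⁶/304.55 = 3283.6 K → 3280 K; t = 32.8.
B = 138.5·ln(32.8 − 10) − 305.0 = 138.5·ln 22.8 − 305.0 = 138.5·3.1268 − 305.0 = 128.056.
Rounded: 128.

128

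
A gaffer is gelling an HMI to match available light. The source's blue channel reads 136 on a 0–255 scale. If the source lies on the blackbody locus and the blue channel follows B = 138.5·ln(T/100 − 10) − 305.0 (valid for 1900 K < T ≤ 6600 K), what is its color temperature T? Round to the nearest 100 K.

3400 K

ln(t − 10) = (136 + 305.0) / 138.5 = 3.1841.
t − 10 = e^3.1841 = 24.146, so t = 34.146.
T = 100·t = 3415 K → 3400 K to the nearest 100 K.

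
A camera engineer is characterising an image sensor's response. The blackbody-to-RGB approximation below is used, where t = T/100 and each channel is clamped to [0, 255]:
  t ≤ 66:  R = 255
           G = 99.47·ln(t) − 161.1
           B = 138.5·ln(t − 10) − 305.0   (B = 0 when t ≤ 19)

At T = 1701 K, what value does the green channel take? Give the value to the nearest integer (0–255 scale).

121

t = 1701/100 = 17.01; the t ≤ 66 branch applies.
G = 99.47·ln 17.01 − 161.1 = 99.47·2.8338 − 161.1 = 120.778.
Rounded: 121.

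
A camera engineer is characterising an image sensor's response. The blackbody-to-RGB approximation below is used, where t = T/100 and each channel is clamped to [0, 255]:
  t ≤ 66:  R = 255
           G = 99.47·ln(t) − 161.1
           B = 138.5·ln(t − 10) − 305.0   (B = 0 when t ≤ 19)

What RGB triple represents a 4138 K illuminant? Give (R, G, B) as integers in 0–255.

(255, 209, 172)

t = 4138/100 = 41.38; the t ≤ 66 branch applies.
R = 255 by definition for t ≤ 66.
G = 99.47·ln 41.38 − 161.1 = 99.47·3.7228 − 161.1 = 209.207.
B = 138.5·ln(41.38 − 10) − 305.0 = 138.5·ln 31.38 − 305.0 = 138.5·3.4462 − 305.0 = 172.295.
Rounded: (255, 209, 172).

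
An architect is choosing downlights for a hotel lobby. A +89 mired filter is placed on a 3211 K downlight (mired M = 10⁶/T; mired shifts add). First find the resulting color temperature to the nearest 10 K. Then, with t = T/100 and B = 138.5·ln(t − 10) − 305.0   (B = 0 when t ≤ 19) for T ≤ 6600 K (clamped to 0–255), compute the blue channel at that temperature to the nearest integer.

70

M_in = 10⁶/3211 = 311.43; M_out = 311.43 + (+89) = 400.43.
T_out = 10⁶/400.43 = 2497.3 K → 2500 K; t = 25.
B = 138.5·ln(25 − 10) − 305.0 = 138.5·ln 15 − 305.0 = 138.5·2.7081 − 305.0 = 70.065.
Rounded: 70.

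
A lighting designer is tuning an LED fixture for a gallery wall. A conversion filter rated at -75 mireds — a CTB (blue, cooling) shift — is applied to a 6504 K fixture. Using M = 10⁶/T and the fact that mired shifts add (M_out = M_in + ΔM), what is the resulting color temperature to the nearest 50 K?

12700 K

M_in = 10⁶/6504 = 153.75 mireds.
M_out = 153.75 + (-75) = 78.75 mireds.
T_out = 10⁶/78.75 = 12698.2 K → 12700 K.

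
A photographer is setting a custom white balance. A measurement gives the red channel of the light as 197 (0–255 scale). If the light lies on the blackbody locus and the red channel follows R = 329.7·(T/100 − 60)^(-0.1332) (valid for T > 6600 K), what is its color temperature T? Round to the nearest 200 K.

(t − 60)^(-0.1332) = 197/329.7 = 0.59751.
t − 60 = 0.59751^(1/-0.1332) = 0.59751^(-7.508) = 47.761, so t = 107.761.
T = 100·t = 10776 K → 10800 K to the nearest 200 K.

10800 K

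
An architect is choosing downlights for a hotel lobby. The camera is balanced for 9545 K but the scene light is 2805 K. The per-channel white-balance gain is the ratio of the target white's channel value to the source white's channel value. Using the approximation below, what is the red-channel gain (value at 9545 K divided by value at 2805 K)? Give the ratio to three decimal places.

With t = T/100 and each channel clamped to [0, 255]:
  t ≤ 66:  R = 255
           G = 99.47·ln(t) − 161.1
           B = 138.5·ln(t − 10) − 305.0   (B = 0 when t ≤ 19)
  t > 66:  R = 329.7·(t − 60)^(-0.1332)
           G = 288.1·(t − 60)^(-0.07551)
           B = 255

At 2805 K (t = 28.05):
  R = 255 by definition for t ≤ 66.
At 9545 K (t = 95.45):
  R = 329.7·(95.45 − 60)^(-0.1332) = 329.7·35.45^(-0.1332) = 329.7·0.62171 = 204.979.
Gain = 204.979 / 255.000 = 0.8038 → 0.804.

0.804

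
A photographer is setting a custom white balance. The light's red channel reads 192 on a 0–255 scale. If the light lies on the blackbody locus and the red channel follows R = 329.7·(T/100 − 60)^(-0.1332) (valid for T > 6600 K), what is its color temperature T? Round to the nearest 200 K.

(t − 60)^(-0.1332) = 192/329.7 = 0.58235.
t − 60 = 0.58235^(1/-0.1332) = 0.58235^(-7.508) = 57.929, so t = 117.929.
T = 100·t = 11793 K → 11800 K to the nearest 200 K.

11800 K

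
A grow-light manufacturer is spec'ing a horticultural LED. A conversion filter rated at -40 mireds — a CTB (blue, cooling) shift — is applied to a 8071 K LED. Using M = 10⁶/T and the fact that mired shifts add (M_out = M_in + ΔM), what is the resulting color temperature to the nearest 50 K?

M_in = 10⁶/8071 = 123.90 mireds.
M_out = 123.90 + (-40) = 83.90 mireds.
T_out = 10⁶/83.90 = 11918.9 K → 11900 K.

11900 K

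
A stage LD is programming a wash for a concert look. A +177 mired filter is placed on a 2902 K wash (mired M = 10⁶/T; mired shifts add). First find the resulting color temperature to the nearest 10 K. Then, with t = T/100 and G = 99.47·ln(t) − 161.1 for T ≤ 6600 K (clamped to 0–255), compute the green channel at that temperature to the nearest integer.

M_in = 10⁶/2902 = 344.59; M_out = 344.59 + (+177) = 521.59.
T_out = 10⁶/521.59 = 1917.2 K → 1920 K; t = 19.2.
G = 99.47·ln 19.2 − 161.1 = 99.47·2.9549 − 161.1 = 132.825.
Rounded: 133.

133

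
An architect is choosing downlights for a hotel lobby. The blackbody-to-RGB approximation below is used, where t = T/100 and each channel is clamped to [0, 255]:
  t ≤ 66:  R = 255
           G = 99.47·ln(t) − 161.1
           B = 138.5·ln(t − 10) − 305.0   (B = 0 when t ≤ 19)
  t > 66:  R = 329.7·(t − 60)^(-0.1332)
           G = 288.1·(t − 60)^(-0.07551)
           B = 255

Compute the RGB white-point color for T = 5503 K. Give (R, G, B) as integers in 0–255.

t = 5503/100 = 55.03; the t ≤ 66 branch applies.
R = 255 by definition for t ≤ 66.
G = 99.47·ln 55.03 − 161.1 = 99.47·4.0079 − 161.1 = 237.564.
B = 138.5·ln(55.03 − 10) − 305.0 = 138.5·ln 45.03 − 305.0 = 138.5·3.8073 − 305.0 = 222.315.
Rounded: (255, 238, 222).

(255, 238, 222)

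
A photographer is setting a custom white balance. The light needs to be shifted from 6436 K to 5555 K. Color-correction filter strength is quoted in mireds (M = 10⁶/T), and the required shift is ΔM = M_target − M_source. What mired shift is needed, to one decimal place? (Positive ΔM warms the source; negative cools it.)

+24.6 mireds

M_source = 10⁶/6436 = 155.376; M_target = 10⁶/5555 = 180.018.
ΔM = 180.018 − 155.376 = 24.642 → +24.6 mireds, a warming shift.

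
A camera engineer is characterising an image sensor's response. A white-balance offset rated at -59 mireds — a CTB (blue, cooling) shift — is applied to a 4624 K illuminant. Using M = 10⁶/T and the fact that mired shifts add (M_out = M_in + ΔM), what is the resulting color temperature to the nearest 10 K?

6360 K

M_in = 10⁶/4624 = 216.26 mireds.
M_out = 216.26 + (-59) = 157.26 mireds.
T_out = 10⁶/157.26 = 6358.8 K → 6360 K.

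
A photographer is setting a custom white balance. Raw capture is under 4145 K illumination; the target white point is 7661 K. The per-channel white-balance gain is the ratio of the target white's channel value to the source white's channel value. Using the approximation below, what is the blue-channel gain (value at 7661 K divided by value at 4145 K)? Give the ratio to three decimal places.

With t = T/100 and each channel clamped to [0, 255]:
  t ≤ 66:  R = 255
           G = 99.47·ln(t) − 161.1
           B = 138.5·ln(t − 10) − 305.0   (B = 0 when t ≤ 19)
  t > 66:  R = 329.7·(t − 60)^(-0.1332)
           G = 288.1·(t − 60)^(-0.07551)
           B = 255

1.477

At 4145 K (t = 41.45):
  B = 138.5·ln(41.45 − 10) − 305.0 = 138.5·ln 31.45 − 305.0 = 138.5·3.4484 − 305.0 = 172.603.
At 7661 K (t = 76.61):
  B = 255 by definition for t > 66.
Gain = 255.000 / 172.603 = 1.4774 → 1.477.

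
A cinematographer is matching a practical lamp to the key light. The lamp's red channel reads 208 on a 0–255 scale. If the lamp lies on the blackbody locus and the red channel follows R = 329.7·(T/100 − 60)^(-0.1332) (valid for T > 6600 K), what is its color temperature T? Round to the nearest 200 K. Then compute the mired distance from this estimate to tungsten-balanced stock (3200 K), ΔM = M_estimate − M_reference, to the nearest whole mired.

(t − 60)^(-0.1332) = 208/329.7 = 0.63088.
t − 60 = 0.63088^(1/-0.1332) = 0.63088^(-7.508) = 31.763, so t = 91.763.
T = 100·t = 9176 K → 9200 K to the nearest 200 K.
M_estimate = 10⁶/9200 = 108.70; M_reference = 10⁶/3200 = 312.50.
ΔM = 108.70 − 312.50 = -203.80 → -204 mireds.

-204 mireds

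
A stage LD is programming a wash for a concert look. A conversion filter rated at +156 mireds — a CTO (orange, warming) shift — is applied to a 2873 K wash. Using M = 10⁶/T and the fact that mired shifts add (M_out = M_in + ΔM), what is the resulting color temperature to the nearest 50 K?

2000 K

M_in = 10⁶/2873 = 348.07 mireds.
M_out = 348.07 + (+156) = 504.07 mireds.
T_out = 10⁶/504.07 = 1983.9 K → 2000 K.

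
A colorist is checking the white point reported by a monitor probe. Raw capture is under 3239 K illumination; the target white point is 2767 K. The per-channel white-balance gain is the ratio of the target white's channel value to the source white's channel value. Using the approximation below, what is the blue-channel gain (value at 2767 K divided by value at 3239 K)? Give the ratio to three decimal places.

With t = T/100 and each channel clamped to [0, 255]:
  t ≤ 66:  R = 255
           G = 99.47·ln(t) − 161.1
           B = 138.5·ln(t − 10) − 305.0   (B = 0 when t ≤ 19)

0.739

At 3239 K (t = 32.39):
  B = 138.5·ln(32.39 − 10) − 305.0 = 138.5·ln 22.39 − 305.0 = 138.5·3.1086 − 305.0 = 125.543.
At 2767 K (t = 27.67):
  B = 138.5·ln(27.67 − 10) − 305.0 = 138.5·ln 17.67 − 305.0 = 138.5·2.8719 − 305.0 = 92.754.
Gain = 92.754 / 125.543 = 0.7388 → 0.739.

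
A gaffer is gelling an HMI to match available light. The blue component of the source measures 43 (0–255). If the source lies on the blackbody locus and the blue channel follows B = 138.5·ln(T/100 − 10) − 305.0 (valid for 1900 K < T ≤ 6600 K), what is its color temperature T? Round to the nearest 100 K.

ln(t − 10) = (43 + 305.0) / 138.5 = 2.5126.
t − 10 = e^2.5126 = 12.337, so t = 22.337.
T = 100·t = 2234 K → 2200 K to the nearest 100 K.

2200 K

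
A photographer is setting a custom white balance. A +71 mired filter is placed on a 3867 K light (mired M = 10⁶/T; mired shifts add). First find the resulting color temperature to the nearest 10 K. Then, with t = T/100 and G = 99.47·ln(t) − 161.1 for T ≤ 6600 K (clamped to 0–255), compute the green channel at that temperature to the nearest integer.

178

M_in = 10⁶/3867 = 258.60; M_out = 258.60 + (+71) = 329.60.
T_out = 10⁶/329.60 = 3034.0 K → 3030 K; t = 30.3.
G = 99.47·ln 30.3 − 161.1 = 99.47·3.4111 − 161.1 = 178.207.
Rounded: 178.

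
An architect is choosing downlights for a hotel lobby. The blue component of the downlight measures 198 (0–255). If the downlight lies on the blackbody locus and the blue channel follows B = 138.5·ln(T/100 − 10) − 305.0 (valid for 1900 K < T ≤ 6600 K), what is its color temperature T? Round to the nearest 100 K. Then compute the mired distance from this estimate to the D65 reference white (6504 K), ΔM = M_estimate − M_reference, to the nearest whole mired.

+55 mireds

ln(t − 10) = (198 + 305.0) / 138.5 = 3.6318.
t − 10 = e^3.6318 = 37.780, so t = 47.780.
T = 100·t = 4778 K → 4800 K to the nearest 100 K.
M_estimate = 10⁶/4800 = 208.33; M_reference = 10⁶/6504 = 153.75.
ΔM = 208.33 − 153.75 = 54.58 → +55 mireds.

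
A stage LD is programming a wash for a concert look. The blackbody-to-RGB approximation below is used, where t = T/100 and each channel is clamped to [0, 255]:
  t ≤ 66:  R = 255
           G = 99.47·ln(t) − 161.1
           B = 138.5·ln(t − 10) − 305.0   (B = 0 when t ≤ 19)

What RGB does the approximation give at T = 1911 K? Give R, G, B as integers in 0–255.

t = 1911/100 = 19.11; the t ≤ 66 branch applies.
R = 255 by definition for t ≤ 66.
G = 99.47·ln 19.11 − 161.1 = 99.47·2.9502 − 161.1 = 132.358.
B = 138.5·ln(19.11 − 10) − 305.0 = 138.5·ln 9.11 − 305.0 = 138.5·2.2094 − 305.0 = 0.998.
Rounded: (255, 132, 1).

R=255, G=132, B=1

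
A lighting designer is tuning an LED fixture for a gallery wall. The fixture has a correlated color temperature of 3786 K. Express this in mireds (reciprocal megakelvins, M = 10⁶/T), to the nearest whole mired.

M = 10⁶ / 3786 = 264.131 → 264 mireds.

264 mireds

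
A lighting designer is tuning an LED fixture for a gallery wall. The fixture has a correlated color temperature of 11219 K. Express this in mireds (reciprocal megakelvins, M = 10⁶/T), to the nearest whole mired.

89 mireds

M = 10⁶ / 11219 = 89.135 → 89 mireds.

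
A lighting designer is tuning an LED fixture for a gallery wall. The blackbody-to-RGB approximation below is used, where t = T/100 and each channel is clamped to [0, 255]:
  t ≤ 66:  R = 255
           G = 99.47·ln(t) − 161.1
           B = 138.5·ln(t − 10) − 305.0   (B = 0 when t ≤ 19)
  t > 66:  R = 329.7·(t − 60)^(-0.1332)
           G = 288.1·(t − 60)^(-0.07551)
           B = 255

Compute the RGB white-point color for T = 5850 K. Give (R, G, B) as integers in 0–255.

t = 5850/100 = 58.5; the t ≤ 66 branch applies.
R = 255 by definition for t ≤ 66.
G = 99.47·ln 58.5 − 161.1 = 99.47·4.0690 − 161.1 = 243.646.
B = 138.5·ln(58.5 − 10) − 305.0 = 138.5·ln 48.5 − 305.0 = 138.5·3.8816 − 305.0 = 232.597.
Rounded: (255, 244, 233).

(255, 244, 233)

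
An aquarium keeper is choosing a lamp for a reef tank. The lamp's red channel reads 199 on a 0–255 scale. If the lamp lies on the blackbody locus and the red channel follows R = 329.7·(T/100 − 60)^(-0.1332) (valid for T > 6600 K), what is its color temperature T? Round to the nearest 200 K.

10400 K

(t − 60)^(-0.1332) = 199/329.7 = 0.60358.
t − 60 = 0.60358^(1/-0.1332) = 0.60358^(-7.508) = 44.273, so t = 104.273.
T = 100·t = 10427 K → 10400 K to the nearest 200 K.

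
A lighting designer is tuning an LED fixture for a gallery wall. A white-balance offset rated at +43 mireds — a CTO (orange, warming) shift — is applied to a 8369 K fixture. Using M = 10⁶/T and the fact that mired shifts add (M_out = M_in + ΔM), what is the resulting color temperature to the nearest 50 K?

M_in = 10⁶/8369 = 119.49 mireds.
M_out = 119.49 + (+43) = 162.49 mireds.
T_out = 10⁶/162.49 = 6154.3 K → 6150 K.

6150 K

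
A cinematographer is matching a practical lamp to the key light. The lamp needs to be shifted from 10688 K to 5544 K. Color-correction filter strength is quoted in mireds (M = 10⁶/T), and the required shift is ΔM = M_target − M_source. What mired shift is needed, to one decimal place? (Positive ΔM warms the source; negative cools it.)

+86.8 mireds

M_source = 10⁶/10688 = 93.563; M_target = 10⁶/5544 = 180.375.
ΔM = 180.375 − 93.563 = 86.812 → +86.8 mireds, a warming shift.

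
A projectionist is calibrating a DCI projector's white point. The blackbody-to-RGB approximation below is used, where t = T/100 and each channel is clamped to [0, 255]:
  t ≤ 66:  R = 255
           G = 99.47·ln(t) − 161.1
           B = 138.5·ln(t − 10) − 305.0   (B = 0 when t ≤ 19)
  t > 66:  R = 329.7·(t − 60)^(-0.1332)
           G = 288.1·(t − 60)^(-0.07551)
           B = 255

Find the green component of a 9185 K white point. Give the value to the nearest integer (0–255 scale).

222

t = 9185/100 = 91.85; the t > 66 branch applies.
G = 288.1·(91.85 − 60)^(-0.07551) = 288.1·31.85^(-0.07551) = 288.1·0.77002 = 221.842.
Rounded: 222.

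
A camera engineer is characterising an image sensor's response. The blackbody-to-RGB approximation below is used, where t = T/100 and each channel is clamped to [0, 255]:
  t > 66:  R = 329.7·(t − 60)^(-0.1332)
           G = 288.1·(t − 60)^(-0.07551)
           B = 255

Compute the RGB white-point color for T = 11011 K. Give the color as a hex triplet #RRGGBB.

#C4D6FF

t = 11011/100 = 110.11; the t > 66 branch applies.
R = 329.7·(110.11 − 60)^(-0.1332) = 329.7·50.11^(-0.1332) = 329.7·0.59370 = 195.744.
G = 288.1·(110.11 − 60)^(-0.07551) = 288.1·50.11^(-0.07551) = 288.1·0.74411 = 214.379.
B = 255 by definition for t > 66.
Rounded: (196, 214, 255).
In hex: #C4D6FF.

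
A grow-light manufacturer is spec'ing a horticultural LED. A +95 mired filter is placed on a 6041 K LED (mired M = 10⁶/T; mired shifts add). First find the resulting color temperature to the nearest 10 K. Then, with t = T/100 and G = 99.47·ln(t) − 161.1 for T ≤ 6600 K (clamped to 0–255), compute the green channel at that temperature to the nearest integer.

M_in = 10⁶/6041 = 165.54; M_out = 165.54 + (+95) = 260.54.
T_out = 10⁶/260.54 = 3838.2 K → 3840 K; t = 38.4.
G = 99.47·ln 38.4 − 161.1 = 99.47·3.6481 − 161.1 = 201.772.
Rounded: 202.

202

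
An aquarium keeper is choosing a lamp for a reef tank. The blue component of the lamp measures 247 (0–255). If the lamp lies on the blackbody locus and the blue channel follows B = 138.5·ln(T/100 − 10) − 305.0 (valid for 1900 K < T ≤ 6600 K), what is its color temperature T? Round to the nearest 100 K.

6400 K

ln(t − 10) = (247 + 305.0) / 138.5 = 3.9856.
t − 10 = e^3.9856 = 53.815, so t = 63.815.
T = 100·t = 6382 K → 6400 K to the nearest 100 K.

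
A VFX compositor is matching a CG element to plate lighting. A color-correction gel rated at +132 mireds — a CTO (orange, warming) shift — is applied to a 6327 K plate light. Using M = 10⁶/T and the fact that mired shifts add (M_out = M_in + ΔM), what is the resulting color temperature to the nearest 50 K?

3450 K

M_in = 10⁶/6327 = 158.05 mireds.
M_out = 158.05 + (+132) = 290.05 mireds.
T_out = 10⁶/290.05 = 3447.6 K → 3450 K.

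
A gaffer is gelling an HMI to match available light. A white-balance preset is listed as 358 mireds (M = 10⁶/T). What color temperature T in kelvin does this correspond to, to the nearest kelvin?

2793 K

T = 10⁶ / 358 = 2793.30 K → 2793 K.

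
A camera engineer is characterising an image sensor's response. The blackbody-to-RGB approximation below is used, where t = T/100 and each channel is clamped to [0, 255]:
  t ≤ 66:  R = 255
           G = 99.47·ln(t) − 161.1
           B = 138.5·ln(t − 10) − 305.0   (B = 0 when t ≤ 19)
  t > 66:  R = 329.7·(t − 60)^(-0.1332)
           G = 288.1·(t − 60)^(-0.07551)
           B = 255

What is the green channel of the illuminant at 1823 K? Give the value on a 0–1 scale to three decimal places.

0.501

t = 1823/100 = 18.23; the t ≤ 66 branch applies.
G = 99.47·ln 18.23 − 161.1 = 99.47·2.9031 − 161.1 = 127.668.
On a 0–1 scale: 127.668/255 = 0.5007 → 0.501.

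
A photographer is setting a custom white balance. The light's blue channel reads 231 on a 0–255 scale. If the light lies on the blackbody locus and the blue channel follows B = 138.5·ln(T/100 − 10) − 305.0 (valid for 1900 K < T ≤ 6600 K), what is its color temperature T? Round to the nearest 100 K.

ln(t − 10) = (231 + 305.0) / 138.5 = 3.8700.
t − 10 = e^3.8700 = 47.944, so t = 57.944.
T = 100·t = 5794 K → 5800 K to the nearest 100 K.

5800 K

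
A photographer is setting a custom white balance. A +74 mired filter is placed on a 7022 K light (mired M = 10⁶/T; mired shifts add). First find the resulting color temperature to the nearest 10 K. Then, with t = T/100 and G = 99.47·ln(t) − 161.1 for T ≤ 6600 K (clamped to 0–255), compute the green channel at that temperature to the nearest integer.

220

M_in = 10⁶/7022 = 142.41; M_out = 142.41 + (+74) = 216.41.
T_out = 10⁶/216.41 = 4620.9 K → 4620 K; t = 46.2.
G = 99.47·ln 46.2 − 161.1 = 99.47·3.8330 − 161.1 = 220.167.
Rounded: 220.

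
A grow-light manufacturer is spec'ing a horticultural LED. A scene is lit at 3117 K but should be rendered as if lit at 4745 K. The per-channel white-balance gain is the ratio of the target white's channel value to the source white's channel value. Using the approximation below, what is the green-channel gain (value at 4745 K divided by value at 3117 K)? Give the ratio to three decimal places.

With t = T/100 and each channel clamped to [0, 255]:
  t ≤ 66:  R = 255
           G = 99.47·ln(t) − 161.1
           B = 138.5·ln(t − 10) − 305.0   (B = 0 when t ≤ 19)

At 3117 K (t = 31.17):
  G = 99.47·ln 31.17 − 161.1 = 99.47·3.4395 − 161.1 = 181.023.
At 4745 K (t = 47.45):
  G = 99.47·ln 47.45 − 161.1 = 99.47·3.8597 − 161.1 = 222.822.
Gain = 222.822 / 181.023 = 1.2309 → 1.231.

1.231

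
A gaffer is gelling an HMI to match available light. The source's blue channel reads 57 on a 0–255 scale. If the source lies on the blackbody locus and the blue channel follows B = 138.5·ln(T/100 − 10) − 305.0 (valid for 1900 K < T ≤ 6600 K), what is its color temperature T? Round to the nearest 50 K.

ln(t − 10) = (57 + 305.0) / 138.5 = 2.6137.
t − 10 = e^2.6137 = 13.650, so t = 23.650.
T = 100·t = 2365 K → 2350 K to the nearest 50 K.

2350 K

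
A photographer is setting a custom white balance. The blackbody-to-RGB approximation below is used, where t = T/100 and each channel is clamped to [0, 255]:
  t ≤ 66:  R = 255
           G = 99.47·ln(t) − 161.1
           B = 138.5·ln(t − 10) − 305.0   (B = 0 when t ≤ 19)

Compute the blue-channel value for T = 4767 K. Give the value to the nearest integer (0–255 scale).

198

t = 4767/100 = 47.67; the t ≤ 66 branch applies.
B = 138.5·ln(47.67 − 10) − 305.0 = 138.5·ln 37.67 − 305.0 = 138.5·3.6289 − 305.0 = 197.598.
Rounded: 198.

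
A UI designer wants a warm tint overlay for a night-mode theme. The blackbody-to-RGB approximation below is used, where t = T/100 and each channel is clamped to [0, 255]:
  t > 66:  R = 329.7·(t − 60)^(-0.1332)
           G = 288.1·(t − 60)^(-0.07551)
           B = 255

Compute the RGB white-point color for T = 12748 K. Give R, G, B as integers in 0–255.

t = 12748/100 = 127.48; the t > 66 branch applies.
R = 329.7·(127.48 − 60)^(-0.1332) = 329.7·67.48^(-0.1332) = 329.7·0.57063 = 188.136.
G = 288.1·(127.48 − 60)^(-0.07551) = 288.1·67.48^(-0.07551) = 288.1·0.72758 = 209.615.
B = 255 by definition for t > 66.
Rounded: (188, 210, 255).

R=188, G=210, B=255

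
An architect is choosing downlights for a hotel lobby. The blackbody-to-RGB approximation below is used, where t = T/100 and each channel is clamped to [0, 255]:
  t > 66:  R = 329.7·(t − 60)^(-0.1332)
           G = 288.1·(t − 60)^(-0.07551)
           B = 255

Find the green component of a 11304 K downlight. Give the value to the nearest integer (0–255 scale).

t = 11304/100 = 113.04; the t > 66 branch applies.
G = 288.1·(113.04 − 60)^(-0.07551) = 288.1·53.04^(-0.07551) = 288.1·0.74093 = 213.461.
Rounded: 213.

213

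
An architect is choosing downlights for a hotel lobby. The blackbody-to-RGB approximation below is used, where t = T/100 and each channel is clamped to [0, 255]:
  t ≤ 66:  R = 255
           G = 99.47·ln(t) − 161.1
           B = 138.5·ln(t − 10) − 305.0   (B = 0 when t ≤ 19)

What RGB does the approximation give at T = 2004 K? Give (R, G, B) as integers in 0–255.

(255, 137, 14)

t = 2004/100 = 20.04; the t ≤ 66 branch applies.
R = 255 by definition for t ≤ 66.
G = 99.47·ln 20.04 − 161.1 = 99.47·2.9977 − 161.1 = 137.084.
B = 138.5·ln(20.04 − 10) − 305.0 = 138.5·ln 10.04 − 305.0 = 138.5·2.3066 − 305.0 = 14.461.
Rounded: (255, 137, 14).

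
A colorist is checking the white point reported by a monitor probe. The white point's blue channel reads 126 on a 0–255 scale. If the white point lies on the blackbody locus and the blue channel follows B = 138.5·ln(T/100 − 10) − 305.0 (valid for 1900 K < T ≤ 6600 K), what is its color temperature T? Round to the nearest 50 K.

ln(t − 10) = (126 + 305.0) / 138.5 = 3.1119.
t − 10 = e^3.1119 = 22.464, so t = 32.464.
T = 100·t = 3246 K → 3250 K to the nearest 50 K.

3250 K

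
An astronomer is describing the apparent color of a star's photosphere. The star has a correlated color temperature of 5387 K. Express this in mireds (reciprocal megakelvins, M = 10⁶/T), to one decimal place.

185.6 mireds

M = 10⁶ / 5387 = 185.632 → 185.6 mireds.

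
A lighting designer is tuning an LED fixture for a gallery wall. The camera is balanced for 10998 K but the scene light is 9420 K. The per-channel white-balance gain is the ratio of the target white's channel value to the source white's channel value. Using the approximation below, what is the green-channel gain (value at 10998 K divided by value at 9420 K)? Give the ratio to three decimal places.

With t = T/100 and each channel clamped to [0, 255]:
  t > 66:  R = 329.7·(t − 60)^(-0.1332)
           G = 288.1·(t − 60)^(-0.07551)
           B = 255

0.972

At 9420 K (t = 94.2):
  G = 288.1·(94.2 − 60)^(-0.07551) = 288.1·34.2^(-0.07551) = 288.1·0.76589 = 220.653.
At 10998 K (t = 109.98):
  G = 288.1·(109.98 − 60)^(-0.07551) = 288.1·49.98^(-0.07551) = 288.1·0.74426 = 214.421.
Gain = 214.421 / 220.653 = 0.9718 → 0.972.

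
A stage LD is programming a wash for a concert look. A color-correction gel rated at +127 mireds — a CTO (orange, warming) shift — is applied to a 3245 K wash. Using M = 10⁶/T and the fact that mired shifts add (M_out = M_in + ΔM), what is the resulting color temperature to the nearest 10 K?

2300 K

M_in = 10⁶/3245 = 308.17 mireds.
M_out = 308.17 + (+127) = 435.17 mireds.
T_out = 10⁶/435.17 = 2298.0 K → 2300 K.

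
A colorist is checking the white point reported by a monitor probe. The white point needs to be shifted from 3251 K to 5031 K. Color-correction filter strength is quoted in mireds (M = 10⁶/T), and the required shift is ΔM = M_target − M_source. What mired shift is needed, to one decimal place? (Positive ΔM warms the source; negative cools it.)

M_source = 10⁶/3251 = 307.598; M_target = 10⁶/5031 = 198.768.
ΔM = 198.768 − 307.598 = -108.830 → -108.8 mireds, a cooling shift.

-108.8 mireds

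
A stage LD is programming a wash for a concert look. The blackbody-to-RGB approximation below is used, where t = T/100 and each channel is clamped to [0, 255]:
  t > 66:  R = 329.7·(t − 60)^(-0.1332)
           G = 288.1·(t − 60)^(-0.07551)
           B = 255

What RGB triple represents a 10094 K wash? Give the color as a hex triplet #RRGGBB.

#C9DAFF

t = 10094/100 = 100.94; the t > 66 branch applies.
R = 329.7·(100.94 − 60)^(-0.1332) = 329.7·40.94^(-0.1332) = 329.7·0.60990 = 201.086.
G = 288.1·(100.94 − 60)^(-0.07551) = 288.1·40.94^(-0.07551) = 288.1·0.75556 = 217.676.
B = 255 by definition for t > 66.
Rounded: (201, 218, 255).
In hex: #C9DAFF.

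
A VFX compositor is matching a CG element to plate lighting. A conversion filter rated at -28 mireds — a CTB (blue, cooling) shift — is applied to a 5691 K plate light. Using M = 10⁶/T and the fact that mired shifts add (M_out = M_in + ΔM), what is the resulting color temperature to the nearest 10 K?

M_in = 10⁶/5691 = 175.72 mireds.
M_out = 175.72 + (-28) = 147.72 mireds.
T_out = 10⁶/147.72 = 6769.7 K → 6770 K.

6770 K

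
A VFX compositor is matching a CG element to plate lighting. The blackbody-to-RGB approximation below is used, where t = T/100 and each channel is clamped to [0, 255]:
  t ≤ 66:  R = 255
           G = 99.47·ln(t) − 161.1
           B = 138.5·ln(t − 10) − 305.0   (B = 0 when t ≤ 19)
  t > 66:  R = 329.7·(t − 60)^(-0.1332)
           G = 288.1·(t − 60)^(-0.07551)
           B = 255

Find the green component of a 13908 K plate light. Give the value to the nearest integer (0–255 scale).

t = 13908/100 = 139.08; the t > 66 branch applies.
G = 288.1·(139.08 − 60)^(-0.07551) = 288.1·79.08^(-0.07551) = 288.1·0.71891 = 207.119.
Rounded: 207.

207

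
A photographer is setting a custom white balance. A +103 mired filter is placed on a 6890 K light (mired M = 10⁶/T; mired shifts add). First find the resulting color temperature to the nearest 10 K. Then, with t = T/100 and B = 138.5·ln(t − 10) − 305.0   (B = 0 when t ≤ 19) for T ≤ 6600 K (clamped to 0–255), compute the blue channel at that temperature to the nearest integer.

M_in = 10⁶/6890 = 145.14; M_out = 145.14 + (+103) = 248.14.
T_out = 10⁶/248.14 = 4030.0 K → 4030 K; t = 40.3.
B = 138.5·ln(40.3 − 10) − 305.0 = 138.5·ln 30.3 − 305.0 = 138.5·3.4111 − 305.0 = 167.444.
Rounded: 167.

167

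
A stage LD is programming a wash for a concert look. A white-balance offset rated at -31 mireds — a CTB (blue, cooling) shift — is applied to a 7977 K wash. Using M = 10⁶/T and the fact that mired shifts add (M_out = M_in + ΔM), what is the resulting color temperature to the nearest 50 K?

10600 K

M_in = 10⁶/7977 = 125.36 mireds.
M_out = 125.36 + (-31) = 94.36 mireds.
T_out = 10⁶/94.36 = 10597.7 K → 10600 K.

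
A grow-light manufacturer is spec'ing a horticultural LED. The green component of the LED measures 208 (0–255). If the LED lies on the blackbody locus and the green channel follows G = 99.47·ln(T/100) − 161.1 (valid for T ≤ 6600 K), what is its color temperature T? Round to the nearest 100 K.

ln t = (208 + 161.1) / 99.47 = 3.7107.
t = e^3.7107 = 40.881.
T = 100·t = 4088 K → 4100 K to the nearest 100 K.

4100 K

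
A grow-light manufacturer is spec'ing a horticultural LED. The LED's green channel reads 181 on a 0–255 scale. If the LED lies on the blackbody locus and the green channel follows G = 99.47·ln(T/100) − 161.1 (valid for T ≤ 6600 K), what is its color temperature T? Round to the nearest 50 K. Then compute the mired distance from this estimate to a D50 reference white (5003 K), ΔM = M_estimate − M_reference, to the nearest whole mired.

ln t = (181 + 161.1) / 99.47 = 3.4392.
t = e^3.4392 = 31.163.
T = 100·t = 3116 K → 3100 K to the nearest 50 K.
M_estimate = 10⁶/3100 = 322.58; M_reference = 10⁶/5003 = 199.88.
ΔM = 322.58 − 199.88 = 122.70 → +123 mireds.

+123 mireds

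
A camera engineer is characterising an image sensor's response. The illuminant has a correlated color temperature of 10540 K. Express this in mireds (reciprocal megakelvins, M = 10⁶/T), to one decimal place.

M = 10⁶ / 10540 = 94.877 → 94.9 mireds.

94.9 mireds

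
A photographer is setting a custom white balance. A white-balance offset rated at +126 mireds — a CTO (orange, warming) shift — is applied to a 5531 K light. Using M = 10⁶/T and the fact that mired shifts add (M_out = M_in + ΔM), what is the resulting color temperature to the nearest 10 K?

3260 K

M_in = 10⁶/5531 = 180.80 mireds.
M_out = 180.80 + (+126) = 306.80 mireds.
T_out = 10⁶/306.80 = 3259.5 K → 3260 K.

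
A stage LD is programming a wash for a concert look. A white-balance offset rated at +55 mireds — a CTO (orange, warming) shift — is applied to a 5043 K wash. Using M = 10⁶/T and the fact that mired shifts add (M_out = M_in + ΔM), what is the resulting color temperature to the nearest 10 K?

M_in = 10⁶/5043 = 198.29 mireds.
M_out = 198.29 + (+55) = 253.29 mireds.
T_out = 10⁶/253.29 = 3948.0 K → 3950 K.

3950 K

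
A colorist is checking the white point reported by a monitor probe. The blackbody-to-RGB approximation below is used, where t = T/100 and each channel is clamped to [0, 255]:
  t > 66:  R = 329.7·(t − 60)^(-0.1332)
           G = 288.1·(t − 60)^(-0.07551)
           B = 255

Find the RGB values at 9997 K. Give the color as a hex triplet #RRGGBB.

#CADAFF

t = 9997/100 = 99.97; the t > 66 branch applies.
R = 329.7·(99.97 − 60)^(-0.1332) = 329.7·39.97^(-0.1332) = 329.7·0.61186 = 201.729.
G = 288.1·(99.97 − 60)^(-0.07551) = 288.1·39.97^(-0.07551) = 288.1·0.75693 = 218.070.
B = 255 by definition for t > 66.
Rounded: (202, 218, 255).
In hex: #CADAFF.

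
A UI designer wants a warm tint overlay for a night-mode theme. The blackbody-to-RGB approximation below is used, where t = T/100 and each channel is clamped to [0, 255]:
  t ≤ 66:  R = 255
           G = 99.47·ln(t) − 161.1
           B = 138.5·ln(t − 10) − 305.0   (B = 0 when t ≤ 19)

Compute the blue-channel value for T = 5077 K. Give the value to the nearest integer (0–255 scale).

209

t = 5077/100 = 50.77; the t ≤ 66 branch applies.
B = 138.5·ln(50.77 − 10) − 305.0 = 138.5·ln 40.77 − 305.0 = 138.5·3.7079 − 305.0 = 208.551.
Rounded: 209.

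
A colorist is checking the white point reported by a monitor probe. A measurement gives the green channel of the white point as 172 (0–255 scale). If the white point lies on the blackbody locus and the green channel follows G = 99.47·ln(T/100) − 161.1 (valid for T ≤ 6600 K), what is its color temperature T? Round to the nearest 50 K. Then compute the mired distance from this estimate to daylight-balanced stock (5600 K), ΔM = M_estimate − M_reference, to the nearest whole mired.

+172 mireds

ln t = (172 + 161.1) / 99.47 = 3.3487.
t = e^3.3487 = 28.467.
T = 100·t = 2847 K → 2850 K to the nearest 50 K.
M_estimate = 10⁶/2850 = 350.88; M_reference = 10⁶/5600 = 178.57.
ΔM = 350.88 − 178.57 = 172.31 → +172 mireds.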